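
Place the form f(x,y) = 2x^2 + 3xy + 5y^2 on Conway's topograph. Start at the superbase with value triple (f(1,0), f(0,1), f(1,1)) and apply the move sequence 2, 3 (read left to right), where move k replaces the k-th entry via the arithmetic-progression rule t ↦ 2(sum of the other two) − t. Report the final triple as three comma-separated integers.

start (2,5,10) = (f(1,0),f(0,1),f(1,1))
replace slot 2: 2·(2+10) − 5 = 19 → (2,19,10)
replace slot 3: 2·(2+19) − 10 = 32 → (2,19,32)

2,19,32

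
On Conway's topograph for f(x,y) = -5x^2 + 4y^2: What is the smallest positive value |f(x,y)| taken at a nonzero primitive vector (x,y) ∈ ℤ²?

descent: ρ → (4,8,-1)  [lands on river]
river: ρ → (-1,8,4)
closes: descent 1, river 2
min |a| on river = 1

1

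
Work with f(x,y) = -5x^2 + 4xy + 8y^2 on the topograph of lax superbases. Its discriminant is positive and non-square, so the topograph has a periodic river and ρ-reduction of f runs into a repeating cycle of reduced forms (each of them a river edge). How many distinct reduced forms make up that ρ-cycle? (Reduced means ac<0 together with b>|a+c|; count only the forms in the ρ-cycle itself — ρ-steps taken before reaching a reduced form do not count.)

D = 176, ⌊√D⌋ = 13
river: ρ → (8,12,-1)
river: ρ → (-1,12,8)
river: ρ → (8,4,-5)
river: ρ → (-5,6,7)
river: ρ → (7,8,-4)
river: ρ → (-4,8,7)
river: ρ → (7,6,-5)
river: ρ → (-5,4,8)
ρ-cycle length = 8 (tail of 0 descent steps not counted)

8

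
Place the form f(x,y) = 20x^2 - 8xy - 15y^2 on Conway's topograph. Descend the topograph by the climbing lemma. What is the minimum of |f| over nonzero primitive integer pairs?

descent: ρ → (-15,8,20)  [lands on river]
river: ρ → (20,32,-3)
river: ρ → (-3,34,9)
river: ρ → (9,20,-24)
river: ρ → (-24,28,5)
river: ρ → (5,32,-12)
river: ρ → (-12,16,21)
river: ρ → (21,26,-7)
river: ρ → (-7,30,13)
river: ρ → (13,22,-15)
closes: descent 1, river 10
min |a| on river = 3

3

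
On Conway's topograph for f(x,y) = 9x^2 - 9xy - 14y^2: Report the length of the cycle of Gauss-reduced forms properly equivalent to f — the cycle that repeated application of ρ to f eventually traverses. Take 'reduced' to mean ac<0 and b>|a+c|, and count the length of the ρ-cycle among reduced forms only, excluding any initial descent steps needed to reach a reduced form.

D = 585, ⌊√D⌋ = 24
descent: ρ → (-14,9,9)  [lands on river]
river: ρ → (9,9,-14)
river: ρ → (-14,19,4)
river: ρ → (4,21,-9)
river: ρ → (-9,15,10)
river: ρ → (10,5,-14)
river: ρ → (-14,23,1)
river: ρ → (1,23,-14)
river: ρ → (-14,5,10)
river: ρ → (10,15,-9)
river: ρ → (-9,21,4)
river: ρ → (4,19,-14)
ρ-cycle length = 12 (tail of 1 descent step not counted)

12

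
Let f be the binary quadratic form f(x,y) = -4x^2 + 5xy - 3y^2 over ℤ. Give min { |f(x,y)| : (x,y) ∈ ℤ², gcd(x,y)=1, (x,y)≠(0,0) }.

translate: b→3 (≡-5 mod 8), so (4,-5,3)→(4,3,2)
flip: (4,3,2)→(2,-3,4)
translate: b→1 (≡-3 mod 4), so (2,-3,4)→(2,1,3)
reduced (well bottom): (2,1,3) with a≤c, −a<b≤a
well minimum |f| = |-2| = 2 (negative-definite)

2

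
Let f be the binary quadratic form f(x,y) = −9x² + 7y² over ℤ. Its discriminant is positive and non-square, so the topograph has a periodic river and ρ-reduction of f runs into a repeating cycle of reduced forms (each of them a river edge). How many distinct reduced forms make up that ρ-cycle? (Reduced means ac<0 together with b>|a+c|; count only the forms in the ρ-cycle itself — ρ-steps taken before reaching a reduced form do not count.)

D = 252, ⌊√D⌋ = 15
descent: ρ → (7,14,-2)  [lands on river]
river: ρ → (-2,14,7)
ρ-cycle length = 2 (tail of 1 descent step not counted)

2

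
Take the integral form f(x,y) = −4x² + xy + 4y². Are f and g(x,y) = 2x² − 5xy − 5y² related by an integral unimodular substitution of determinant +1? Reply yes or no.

D₁ = 65, D₂ = 65
river cycle of f (length 6): (4, 7, -1), (-1, 7, 4), (4, 1, -4), (-4, 7, 1), (1, 7, -4), (-4, 1, 4)
river cycle of g (length 6): (-5, 5, 2), (2, 7, -2), (-2, 5, 5), (5, 5, -2), (-2, 7, 2), (2, 5, -5)
cycles differ ⇒ inequivalent

no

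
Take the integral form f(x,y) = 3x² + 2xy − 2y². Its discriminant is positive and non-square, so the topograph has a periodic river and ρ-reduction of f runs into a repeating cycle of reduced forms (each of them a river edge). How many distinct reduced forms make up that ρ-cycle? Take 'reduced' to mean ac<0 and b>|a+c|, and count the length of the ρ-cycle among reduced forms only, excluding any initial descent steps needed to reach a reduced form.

D = 28, ⌊√D⌋ = 5
river: ρ → (-2,2,3)
river: ρ → (3,4,-1)
river: ρ → (-1,4,3)
river: ρ → (3,2,-2)
ρ-cycle length = 4 (tail of 0 descent steps not counted)

4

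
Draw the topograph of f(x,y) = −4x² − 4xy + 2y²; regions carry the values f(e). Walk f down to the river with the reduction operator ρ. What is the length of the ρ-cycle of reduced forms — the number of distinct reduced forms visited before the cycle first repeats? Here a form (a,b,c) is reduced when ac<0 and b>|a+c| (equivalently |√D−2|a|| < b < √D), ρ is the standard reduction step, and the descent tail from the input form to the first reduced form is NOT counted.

D = 48, ⌊√D⌋ = 6
descent: ρ → (2,4,-4)  [lands on river]
river: ρ → (-4,4,2)
ρ-cycle length = 2 (tail of 1 descent step not counted)

2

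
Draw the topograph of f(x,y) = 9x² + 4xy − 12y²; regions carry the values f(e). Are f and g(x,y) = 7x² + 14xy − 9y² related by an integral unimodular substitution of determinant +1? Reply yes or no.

D₁ = 448, D₂ = 448
river cycle of f (length 6): (-12, 20, 1), (1, 20, -12), (-12, 4, 9), (9, 14, -7), (-7, 14, 9), (9, 4, -12)
river cycle of g (length 6): (-9, 4, 12), (12, 20, -1), (-1, 20, 12), (12, 4, -9), (-9, 14, 7), (7, 14, -9)
cycles differ ⇒ inequivalent

no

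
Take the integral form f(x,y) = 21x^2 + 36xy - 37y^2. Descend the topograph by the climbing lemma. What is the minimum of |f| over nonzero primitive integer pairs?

river: ρ → (-37,38,20)
river: ρ → (20,42,-33)
river: ρ → (-33,24,29)
river: ρ → (29,34,-28)
river: ρ → (-28,22,35)
river: ρ → (35,48,-15)
river: ρ → (-15,42,44)
river: ρ → (44,46,-13)
river: ρ → (-13,58,20)
river: ρ → (20,62,-7)
river: ρ → (-7,64,11)
river: ρ → (11,46,-52)
river: ρ → (-52,58,5)
river: ρ → (5,62,-28)
river: ρ → (-28,50,17)
river: ρ → (17,52,-25)
river: ρ → (-25,48,21)
river: ρ → (21,36,-37)
closes: descent 0, river 18
min |a| on river = 5

5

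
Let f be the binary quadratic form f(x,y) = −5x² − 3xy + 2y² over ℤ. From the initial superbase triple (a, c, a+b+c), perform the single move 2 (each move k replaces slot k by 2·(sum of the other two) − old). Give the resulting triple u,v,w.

start (-5,2,-6) = (f(1,0),f(0,1),f(1,1))
replace slot 2: 2·((-5)+(-6)) − 2 = -24 → (-5,-24,-6)

-5,-24,-6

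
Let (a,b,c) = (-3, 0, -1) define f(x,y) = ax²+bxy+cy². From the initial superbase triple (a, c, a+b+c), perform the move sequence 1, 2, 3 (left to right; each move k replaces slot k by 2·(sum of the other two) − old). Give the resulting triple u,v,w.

start (-3,-1,-4) = (f(1,0),f(0,1),f(1,1))
replace slot 1: 2·((-1)+(-4)) − (-3) = -7 → (-7,-1,-4)
replace slot 2: 2·((-7)+(-4)) − (-1) = -21 → (-7,-21,-4)
replace slot 3: 2·((-7)+(-21)) − (-4) = -52 → (-7,-21,-52)

-7,-21,-52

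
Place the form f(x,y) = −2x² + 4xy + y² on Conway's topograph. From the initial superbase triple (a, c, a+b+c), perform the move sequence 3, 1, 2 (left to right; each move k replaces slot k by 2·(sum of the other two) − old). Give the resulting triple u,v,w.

start (-2,1,3) = (f(1,0),f(0,1),f(1,1))
replace slot 3: 2·((-2)+1) − 3 = -5 → (-2,1,-5)
replace slot 1: 2·(1+(-5)) − (-2) = -6 → (-6,1,-5)
replace slot 2: 2·((-6)+(-5)) − 1 = -23 → (-6,-23,-5)

-6,-23,-5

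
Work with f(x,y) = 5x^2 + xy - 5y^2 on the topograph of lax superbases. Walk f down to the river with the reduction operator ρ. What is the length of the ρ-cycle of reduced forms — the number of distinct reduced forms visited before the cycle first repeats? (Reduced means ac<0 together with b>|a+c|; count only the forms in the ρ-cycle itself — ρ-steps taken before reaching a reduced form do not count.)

D = 101, ⌊√D⌋ = 10
river: ρ → (-5,9,1)
river: ρ → (1,9,-5)
river: ρ → (-5,1,5)
river: ρ → (5,9,-1)
river: ρ → (-1,9,5)
river: ρ → (5,1,-5)
ρ-cycle length = 6 (tail of 0 descent steps not counted)

6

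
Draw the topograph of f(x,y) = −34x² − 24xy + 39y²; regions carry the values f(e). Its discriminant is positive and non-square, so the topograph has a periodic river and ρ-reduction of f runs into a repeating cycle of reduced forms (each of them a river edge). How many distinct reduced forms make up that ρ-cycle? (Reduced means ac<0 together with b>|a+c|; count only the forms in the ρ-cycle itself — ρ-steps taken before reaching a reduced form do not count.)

D = 5880, ⌊√D⌋ = 76
descent: ρ → (39,24,-34)  [lands on river]
river: ρ → (-34,44,29)
river: ρ → (29,72,-6)
river: ρ → (-6,72,29)
river: ρ → (29,44,-34)
river: ρ → (-34,24,39)
river: ρ → (39,54,-19)
river: ρ → (-19,60,30)
river: ρ → (30,60,-19)
river: ρ → (-19,54,39)
ρ-cycle length = 10 (tail of 1 descent step not counted)

10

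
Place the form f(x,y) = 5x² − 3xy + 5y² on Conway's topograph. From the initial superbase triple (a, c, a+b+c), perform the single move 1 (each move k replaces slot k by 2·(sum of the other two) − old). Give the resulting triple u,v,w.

start (5,5,7) = (f(1,0),f(0,1),f(1,1))
replace slot 1: 2·(5+7) − 5 = 19 → (19,5,7)

19,5,7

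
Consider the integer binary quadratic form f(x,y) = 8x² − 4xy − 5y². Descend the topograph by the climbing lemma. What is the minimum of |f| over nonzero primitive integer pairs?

descent: ρ → (-5,4,8)  [lands on river]
river: ρ → (8,12,-1)
river: ρ → (-1,12,8)
river: ρ → (8,4,-5)
river: ρ → (-5,6,7)
river: ρ → (7,8,-4)
river: ρ → (-4,8,7)
river: ρ → (7,6,-5)
closes: descent 1, river 8
min |a| on river = 1

1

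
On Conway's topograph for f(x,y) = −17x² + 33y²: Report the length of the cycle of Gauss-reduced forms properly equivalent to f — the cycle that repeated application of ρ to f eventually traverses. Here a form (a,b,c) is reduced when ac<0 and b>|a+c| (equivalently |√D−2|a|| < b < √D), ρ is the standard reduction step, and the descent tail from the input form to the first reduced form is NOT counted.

D = 2244, ⌊√D⌋ = 47
descent: ρ → (33,0,-17)
descent: ρ → (-17,34,16)  [lands on river]
river: ρ → (16,30,-21)
river: ρ → (-21,12,25)
river: ρ → (25,38,-8)
river: ρ → (-8,42,15)
river: ρ → (15,18,-32)
river: ρ → (-32,46,1)
river: ρ → (1,46,-32)
river: ρ → (-32,18,15)
river: ρ → (15,42,-8)
river: ρ → (-8,38,25)
river: ρ → (25,12,-21)
river: ρ → (-21,30,16)
river: ρ → (16,34,-17)
ρ-cycle length = 14 (tail of 2 descent steps not counted)

14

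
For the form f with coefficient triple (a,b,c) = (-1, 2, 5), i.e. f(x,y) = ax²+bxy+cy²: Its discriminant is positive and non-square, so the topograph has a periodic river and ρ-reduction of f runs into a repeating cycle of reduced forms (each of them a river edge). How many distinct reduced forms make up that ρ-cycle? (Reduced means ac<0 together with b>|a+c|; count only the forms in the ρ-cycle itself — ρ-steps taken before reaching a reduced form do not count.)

D = 24, ⌊√D⌋ = 4
descent: ρ → (5,-2,-1)
descent: ρ → (-1,4,2)  [lands on river]
river: ρ → (2,4,-1)
ρ-cycle length = 2 (tail of 2 descent steps not counted)

2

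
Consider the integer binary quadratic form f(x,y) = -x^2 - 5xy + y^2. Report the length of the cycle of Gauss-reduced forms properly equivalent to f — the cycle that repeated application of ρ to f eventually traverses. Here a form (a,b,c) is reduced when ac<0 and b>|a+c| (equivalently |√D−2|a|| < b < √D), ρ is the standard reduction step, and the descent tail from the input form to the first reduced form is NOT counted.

D = 29, ⌊√D⌋ = 5
descent: ρ → (1,5,-1)  [lands on river]
river: ρ → (-1,5,1)
ρ-cycle length = 2 (tail of 1 descent step not counted)

2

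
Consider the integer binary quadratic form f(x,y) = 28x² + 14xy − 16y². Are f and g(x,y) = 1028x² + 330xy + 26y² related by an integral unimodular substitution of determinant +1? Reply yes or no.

D₁ = 1988, D₂ = 1988
river cycle of f (length 14): (-16, 18, 26), (26, 34, -8), (-8, 30, 34), (34, 38, -4), (-4, 42, 14), (14, 42, -4), (-4, 38, 34), (34, 30, -8), (-8, 34, 26), (26, 18, -16), … (4 more)
river cycle of g (length 14): (26, 34, -8), (-8, 30, 34), (34, 38, -4), (-4, 42, 14), (14, 42, -4), (-4, 38, 34), (34, 30, -8), (-8, 34, 26), (26, 18, -16), (-16, 14, 28), … (4 more)
cycles coincide ⇒ equivalent

yes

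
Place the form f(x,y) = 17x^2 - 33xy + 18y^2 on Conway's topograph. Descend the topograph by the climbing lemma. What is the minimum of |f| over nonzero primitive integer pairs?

translate: b→1 (≡-33 mod 34), so (17,-33,18)→(17,1,2)
flip: (17,1,2)→(2,-1,17)
reduced (well bottom): (2,-1,17) with a≤c, −a<b≤a
well minimum = a = 2

2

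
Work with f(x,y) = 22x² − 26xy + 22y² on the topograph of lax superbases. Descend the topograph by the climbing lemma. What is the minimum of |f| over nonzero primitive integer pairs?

translate: b→18 (≡-26 mod 44), so (22,-26,22)→(22,18,18)
flip: (22,18,18)→(18,-18,22)
translate: b→18 (≡-18 mod 36), so (18,-18,22)→(18,18,22)
reduced (well bottom): (18,18,22) with a≤c, −a<b≤a
well minimum = a = 18

18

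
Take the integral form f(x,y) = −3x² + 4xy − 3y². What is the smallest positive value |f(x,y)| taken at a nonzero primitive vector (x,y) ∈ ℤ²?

translate: b→2 (≡-4 mod 6), so (3,-4,3)→(3,2,2)
flip: (3,2,2)→(2,-2,3)
translate: b→2 (≡-2 mod 4), so (2,-2,3)→(2,2,3)
reduced (well bottom): (2,2,3) with a≤c, −a<b≤a
well minimum |f| = |-2| = 2 (negative-definite)

2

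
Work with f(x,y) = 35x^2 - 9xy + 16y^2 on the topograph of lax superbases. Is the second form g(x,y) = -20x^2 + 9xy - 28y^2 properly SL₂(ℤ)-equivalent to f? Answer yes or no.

D₁ = -2159, D₂ = -2159
f: flip: (35,-9,16)→(16,9,35)
f: reduced (well bottom): (16,9,35) with a≤c, −a<b≤a
g is negative-definite; reduce −g:
−g: reduced (well bottom): (20,-9,28) with a≤c, −a<b≤a
flip sign back: reduced form of g is (-20,9,-28)
reduced forms (16, 9, 35) vs (-20, 9, -28) ⇒ inequivalent

no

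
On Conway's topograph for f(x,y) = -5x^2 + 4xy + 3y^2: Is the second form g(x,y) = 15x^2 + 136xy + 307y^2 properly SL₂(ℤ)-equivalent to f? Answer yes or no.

D₁ = 76, D₂ = 76
river cycle of f (length 6): (3, 8, -1), (-1, 8, 3), (3, 4, -5), (-5, 6, 2), (2, 6, -5), (-5, 4, 3)
river cycle of g (length 6): (2, 6, -5), (-5, 4, 3), (3, 8, -1), (-1, 8, 3), (3, 4, -5), (-5, 6, 2)
cycles coincide ⇒ equivalent

yes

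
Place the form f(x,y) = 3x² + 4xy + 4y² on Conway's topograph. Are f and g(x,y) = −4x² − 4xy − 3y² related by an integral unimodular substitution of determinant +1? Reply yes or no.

D₁ = -32, D₂ = -32
f: translate: b→-2 (≡4 mod 6), so (3,4,4)→(3,-2,3)
f: flip: (3,-2,3)→(3,2,3)
f: reduced (well bottom): (3,2,3) with a≤c, −a<b≤a
g is negative-definite; reduce −g:
−g: flip: (4,4,3)→(3,-4,4)
−g: translate: b→2 (≡-4 mod 6), so (3,-4,4)→(3,2,3)
−g: reduced (well bottom): (3,2,3) with a≤c, −a<b≤a
flip sign back: reduced form of g is (-3,-2,-3)
reduced forms (3, 2, 3) vs (-3, -2, -3) ⇒ inequivalent

no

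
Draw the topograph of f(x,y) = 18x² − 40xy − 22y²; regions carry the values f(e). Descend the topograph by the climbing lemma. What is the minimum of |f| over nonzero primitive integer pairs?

descent: ρ → (-22,40,18)  [lands on river]
river: ρ → (18,32,-30)
river: ρ → (-30,28,20)
river: ρ → (20,52,-6)
river: ρ → (-6,56,2)
river: ρ → (2,56,-6)
river: ρ → (-6,52,20)
river: ρ → (20,28,-30)
river: ρ → (-30,32,18)
river: ρ → (18,40,-22)
river: ρ → (-22,48,10)
river: ρ → (10,52,-12)
river: ρ → (-12,44,26)
river: ρ → (26,8,-30)
river: ρ → (-30,52,4)
river: ρ → (4,52,-30)
river: ρ → (-30,8,26)
river: ρ → (26,44,-12)
river: ρ → (-12,52,10)
river: ρ → (10,48,-22)
closes: descent 1, river 20
min |a| on river = 2

2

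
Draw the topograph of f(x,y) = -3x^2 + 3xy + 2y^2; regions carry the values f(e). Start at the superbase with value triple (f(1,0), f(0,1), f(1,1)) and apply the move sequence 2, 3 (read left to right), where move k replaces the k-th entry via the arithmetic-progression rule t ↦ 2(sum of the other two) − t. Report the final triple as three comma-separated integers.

start (-3,2,2) = (f(1,0),f(0,1),f(1,1))
replace slot 2: 2·((-3)+2) − 2 = -4 → (-3,-4,2)
replace slot 3: 2·((-3)+(-4)) − 2 = -16 → (-3,-4,-16)

-3,-4,-16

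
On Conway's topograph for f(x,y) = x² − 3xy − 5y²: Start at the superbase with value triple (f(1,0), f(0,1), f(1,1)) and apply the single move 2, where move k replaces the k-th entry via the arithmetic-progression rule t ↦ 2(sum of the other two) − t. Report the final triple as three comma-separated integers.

start (1,-5,-7) = (f(1,0),f(0,1),f(1,1))
replace slot 2: 2·(1+(-7)) − (-5) = -7 → (1,-7,-7)

1,-7,-7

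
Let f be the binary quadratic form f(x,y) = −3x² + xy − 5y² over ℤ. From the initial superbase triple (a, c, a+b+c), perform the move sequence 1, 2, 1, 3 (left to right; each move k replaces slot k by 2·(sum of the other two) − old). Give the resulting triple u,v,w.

start (-3,-5,-7) = (f(1,0),f(0,1),f(1,1))
replace slot 1: 2·((-5)+(-7)) − (-3) = -21 → (-21,-5,-7)
replace slot 2: 2·((-21)+(-7)) − (-5) = -51 → (-21,-51,-7)
replace slot 1: 2·((-51)+(-7)) − (-21) = -95 → (-95,-51,-7)
replace slot 3: 2·((-95)+(-51)) − (-7) = -285 → (-95,-51,-285)

-95,-51,-285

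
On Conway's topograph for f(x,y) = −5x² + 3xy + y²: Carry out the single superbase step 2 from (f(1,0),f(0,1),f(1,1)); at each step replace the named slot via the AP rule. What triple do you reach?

start (-5,1,-1) = (f(1,0),f(0,1),f(1,1))
replace slot 2: 2·((-5)+(-1)) − 1 = -13 → (-5,-13,-1)

-5,-13,-1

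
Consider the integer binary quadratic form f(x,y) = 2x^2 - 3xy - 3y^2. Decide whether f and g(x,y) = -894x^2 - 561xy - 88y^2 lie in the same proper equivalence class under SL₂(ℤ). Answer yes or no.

D₁ = 33, D₂ = 33
river cycle of f (length 4): (-3, 3, 2), (2, 5, -1), (-1, 5, 2), (2, 3, -3)
river cycle of g (length 4): (-3, 3, 2), (2, 5, -1), (-1, 5, 2), (2, 3, -3)
cycles coincide ⇒ equivalent

yes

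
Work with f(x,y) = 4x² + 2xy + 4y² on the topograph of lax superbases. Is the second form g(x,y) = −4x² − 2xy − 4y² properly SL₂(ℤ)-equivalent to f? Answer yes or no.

D₁ = -60, D₂ = -60
f: reduced (well bottom): (4,2,4) with a≤c, −a<b≤a
g is negative-definite; reduce −g:
−g: reduced (well bottom): (4,2,4) with a≤c, −a<b≤a
flip sign back: reduced form of g is (-4,-2,-4)
reduced forms (4, 2, 4) vs (-4, -2, -4) ⇒ inequivalent

no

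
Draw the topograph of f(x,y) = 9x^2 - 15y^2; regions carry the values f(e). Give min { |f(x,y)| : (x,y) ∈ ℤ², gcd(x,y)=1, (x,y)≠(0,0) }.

descent: ρ → (-15,0,9)
descent: ρ → (9,18,-6)  [lands on river]
river: ρ → (-6,18,9)
closes: descent 2, river 2
min |a| on river = 6

6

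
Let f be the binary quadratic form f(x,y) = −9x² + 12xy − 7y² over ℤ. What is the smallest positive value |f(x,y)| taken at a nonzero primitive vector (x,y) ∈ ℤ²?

translate: b→6 (≡-12 mod 18), so (9,-12,7)→(9,6,4)
flip: (9,6,4)→(4,-6,9)
translate: b→2 (≡-6 mod 8), so (4,-6,9)→(4,2,7)
reduced (well bottom): (4,2,7) with a≤c, −a<b≤a
well minimum |f| = |-4| = 4 (negative-definite)

4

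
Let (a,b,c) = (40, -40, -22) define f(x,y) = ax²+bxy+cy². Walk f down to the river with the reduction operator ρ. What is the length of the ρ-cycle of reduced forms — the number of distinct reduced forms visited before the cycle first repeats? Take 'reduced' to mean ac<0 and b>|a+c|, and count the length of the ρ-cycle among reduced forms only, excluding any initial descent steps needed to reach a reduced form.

D = 5120, ⌊√D⌋ = 71
descent: ρ → (-22,40,40)  [lands on river]
river: ρ → (40,40,-22)
river: ρ → (-22,48,32)
river: ρ → (32,16,-38)
river: ρ → (-38,60,10)
river: ρ → (10,60,-38)
river: ρ → (-38,16,32)
river: ρ → (32,48,-22)
ρ-cycle length = 8 (tail of 1 descent step not counted)

8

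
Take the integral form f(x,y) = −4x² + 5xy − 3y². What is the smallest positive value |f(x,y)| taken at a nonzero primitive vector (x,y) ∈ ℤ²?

translate: b→3 (≡-5 mod 8), so (4,-5,3)→(4,3,2)
flip: (4,3,2)→(2,-3,4)
translate: b→1 (≡-3 mod 4), so (2,-3,4)→(2,1,3)
reduced (well bottom): (2,1,3) with a≤c, −a<b≤a
well minimum |f| = |-2| = 2 (negative-definite)

2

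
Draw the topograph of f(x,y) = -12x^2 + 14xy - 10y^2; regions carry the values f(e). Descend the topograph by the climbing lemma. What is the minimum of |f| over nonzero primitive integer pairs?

translate: b→10 (≡-14 mod 24), so (12,-14,10)→(12,10,8)
flip: (12,10,8)→(8,-10,12)
translate: b→6 (≡-10 mod 16), so (8,-10,12)→(8,6,10)
reduced (well bottom): (8,6,10) with a≤c, −a<b≤a
well minimum |f| = |-8| = 8 (negative-definite)

8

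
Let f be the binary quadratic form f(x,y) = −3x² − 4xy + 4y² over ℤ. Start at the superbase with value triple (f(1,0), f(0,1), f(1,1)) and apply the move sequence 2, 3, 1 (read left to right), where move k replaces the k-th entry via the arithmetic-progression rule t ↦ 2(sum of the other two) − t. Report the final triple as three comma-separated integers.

start (-3,4,-3) = (f(1,0),f(0,1),f(1,1))
replace slot 2: 2·((-3)+(-3)) − 4 = -16 → (-3,-16,-3)
replace slot 3: 2·((-3)+(-16)) − (-3) = -35 → (-3,-16,-35)
replace slot 1: 2·((-16)+(-35)) − (-3) = -99 → (-99,-16,-35)

-99,-16,-35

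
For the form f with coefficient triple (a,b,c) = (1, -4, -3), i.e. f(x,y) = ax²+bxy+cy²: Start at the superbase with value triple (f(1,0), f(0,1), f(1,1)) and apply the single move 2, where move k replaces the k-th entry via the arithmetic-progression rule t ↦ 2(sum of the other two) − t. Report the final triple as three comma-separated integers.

start (1,-3,-6) = (f(1,0),f(0,1),f(1,1))
replace slot 2: 2·(1+(-6)) − (-3) = -7 → (1,-7,-6)

1,-7,-6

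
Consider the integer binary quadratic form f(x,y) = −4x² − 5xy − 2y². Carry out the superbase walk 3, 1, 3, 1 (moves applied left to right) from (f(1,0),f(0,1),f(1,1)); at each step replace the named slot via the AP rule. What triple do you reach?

start (-4,-2,-11) = (f(1,0),f(0,1),f(1,1))
replace slot 3: 2·((-4)+(-2)) − (-11) = -1 → (-4,-2,-1)
replace slot 1: 2·((-2)+(-1)) − (-4) = -2 → (-2,-2,-1)
replace slot 3: 2·((-2)+(-2)) − (-1) = -7 → (-2,-2,-7)
replace slot 1: 2·((-2)+(-7)) − (-2) = -16 → (-16,-2,-7)

-16,-2,-7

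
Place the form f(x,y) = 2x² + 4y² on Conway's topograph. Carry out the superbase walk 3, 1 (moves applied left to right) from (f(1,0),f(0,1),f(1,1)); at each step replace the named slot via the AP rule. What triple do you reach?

start (2,4,6) = (f(1,0),f(0,1),f(1,1))
replace slot 3: 2·(2+4) − 6 = 6 → (2,4,6)
replace slot 1: 2·(4+6) − 2 = 18 → (18,4,6)

18,4,6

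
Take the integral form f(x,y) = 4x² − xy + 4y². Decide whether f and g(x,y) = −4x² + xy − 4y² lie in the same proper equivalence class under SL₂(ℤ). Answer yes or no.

D₁ = -63, D₂ = -63
f: flip: (4,-1,4)→(4,1,4)
f: reduced (well bottom): (4,1,4) with a≤c, −a<b≤a
g is negative-definite; reduce −g:
−g: flip: (4,-1,4)→(4,1,4)
−g: reduced (well bottom): (4,1,4) with a≤c, −a<b≤a
flip sign back: reduced form of g is (-4,-1,-4)
reduced forms (4, 1, 4) vs (-4, -1, -4) ⇒ inequivalent

no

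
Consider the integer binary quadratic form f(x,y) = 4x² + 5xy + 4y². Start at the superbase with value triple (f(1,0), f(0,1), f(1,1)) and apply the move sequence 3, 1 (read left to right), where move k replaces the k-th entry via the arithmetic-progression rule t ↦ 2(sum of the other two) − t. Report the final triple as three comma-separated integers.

start (4,4,13) = (f(1,0),f(0,1),f(1,1))
replace slot 3: 2·(4+4) − 13 = 3 → (4,4,3)
replace slot 1: 2·(4+3) − 4 = 10 → (10,4,3)

10,4,3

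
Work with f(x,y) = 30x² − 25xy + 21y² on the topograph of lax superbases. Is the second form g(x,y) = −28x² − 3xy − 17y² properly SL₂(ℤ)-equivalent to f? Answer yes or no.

D₁ = -1895, D₂ = -1895
f: flip: (30,-25,21)→(21,25,30)
f: translate: b→-17 (≡25 mod 42), so (21,25,30)→(21,-17,26)
f: reduced (well bottom): (21,-17,26) with a≤c, −a<b≤a
g is negative-definite; reduce −g:
−g: flip: (28,3,17)→(17,-3,28)
−g: reduced (well bottom): (17,-3,28) with a≤c, −a<b≤a
flip sign back: reduced form of g is (-17,3,-28)
reduced forms (21, -17, 26) vs (-17, 3, -28) ⇒ inequivalent

no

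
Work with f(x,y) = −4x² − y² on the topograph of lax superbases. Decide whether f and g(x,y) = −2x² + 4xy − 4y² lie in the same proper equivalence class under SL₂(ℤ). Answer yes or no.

D₁ = -16, D₂ = -16
f is negative-definite; reduce −f:
−f: flip: (4,0,1)→(1,0,4)
−f: reduced (well bottom): (1,0,4) with a≤c, −a<b≤a
flip sign back: reduced form of f is (-1,0,-4)
g is negative-definite; reduce −g:
−g: translate: b→0 (≡-4 mod 4), so (2,-4,4)→(2,0,2)
−g: reduced (well bottom): (2,0,2) with a≤c, −a<b≤a
flip sign back: reduced form of g is (-2,0,-2)
reduced forms (-1, 0, -4) vs (-2, 0, -2) ⇒ inequivalent

no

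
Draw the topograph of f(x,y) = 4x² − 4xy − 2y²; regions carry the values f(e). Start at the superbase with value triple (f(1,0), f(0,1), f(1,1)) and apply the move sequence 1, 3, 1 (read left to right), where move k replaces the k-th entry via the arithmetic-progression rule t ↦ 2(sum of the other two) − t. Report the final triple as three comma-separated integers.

start (4,-2,-2) = (f(1,0),f(0,1),f(1,1))
replace slot 1: 2·((-2)+(-2)) − 4 = -12 → (-12,-2,-2)
replace slot 3: 2·((-12)+(-2)) − (-2) = -26 → (-12,-2,-26)
replace slot 1: 2·((-2)+(-26)) − (-12) = -44 → (-44,-2,-26)

-44,-2,-26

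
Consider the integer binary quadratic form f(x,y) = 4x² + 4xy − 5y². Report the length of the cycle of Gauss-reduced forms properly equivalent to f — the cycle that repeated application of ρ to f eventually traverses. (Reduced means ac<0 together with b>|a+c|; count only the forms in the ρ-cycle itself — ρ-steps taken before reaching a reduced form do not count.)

D = 96, ⌊√D⌋ = 9
river: ρ → (-5,6,3)
river: ρ → (3,6,-5)
river: ρ → (-5,4,4)
river: ρ → (4,4,-5)
ρ-cycle length = 4 (tail of 0 descent steps not counted)

4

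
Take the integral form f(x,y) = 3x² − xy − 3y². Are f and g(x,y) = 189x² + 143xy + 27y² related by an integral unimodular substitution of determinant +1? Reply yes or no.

D₁ = 37, D₂ = 37
river cycle of f (length 6): (-3, 1, 3), (3, 5, -1), (-1, 5, 3), (3, 1, -3), (-3, 5, 1), (1, 5, -3)
river cycle of g (length 6): (3, 5, -1), (-1, 5, 3), (3, 1, -3), (-3, 5, 1), (1, 5, -3), (-3, 1, 3)
cycles coincide ⇒ equivalent

yes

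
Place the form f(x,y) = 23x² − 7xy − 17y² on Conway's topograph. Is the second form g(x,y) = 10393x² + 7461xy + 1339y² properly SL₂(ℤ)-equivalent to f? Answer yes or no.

D₁ = 1613, D₂ = 1613
river cycle of f (length 18): (-17, 7, 23), (23, 39, -1), (-1, 39, 23), (23, 7, -17), (-17, 27, 13), (13, 25, -19), (-19, 13, 19), (19, 25, -13), (-13, 27, 17), (17, 7, -23), … (8 more)
river cycle of g (length 18): (-1, 39, 23), (23, 7, -17), (-17, 27, 13), (13, 25, -19), (-19, 13, 19), (19, 25, -13), (-13, 27, 17), (17, 7, -23), (-23, 39, 1), (1, 39, -23), … (8 more)
cycles coincide ⇒ equivalent

yes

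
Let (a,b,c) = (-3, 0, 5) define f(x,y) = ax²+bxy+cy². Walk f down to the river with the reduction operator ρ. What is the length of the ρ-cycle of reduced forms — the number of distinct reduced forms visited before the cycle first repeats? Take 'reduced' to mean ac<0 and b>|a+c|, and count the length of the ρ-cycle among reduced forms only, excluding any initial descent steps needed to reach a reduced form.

D = 60, ⌊√D⌋ = 7
descent: ρ → (5,0,-3)
descent: ρ → (-3,6,2)  [lands on river]
river: ρ → (2,6,-3)
ρ-cycle length = 2 (tail of 2 descent steps not counted)

2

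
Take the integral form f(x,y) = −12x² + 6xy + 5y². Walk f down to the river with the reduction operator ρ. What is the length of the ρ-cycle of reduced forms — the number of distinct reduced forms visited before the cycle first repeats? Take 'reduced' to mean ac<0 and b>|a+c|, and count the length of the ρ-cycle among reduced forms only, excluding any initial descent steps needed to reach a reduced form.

D = 276, ⌊√D⌋ = 16
descent: ρ → (5,14,-4)  [lands on river]
river: ρ → (-4,10,11)
river: ρ → (11,12,-3)
river: ρ → (-3,12,11)
river: ρ → (11,10,-4)
river: ρ → (-4,14,5)
river: ρ → (5,16,-1)
river: ρ → (-1,16,5)
ρ-cycle length = 8 (tail of 1 descent step not counted)

8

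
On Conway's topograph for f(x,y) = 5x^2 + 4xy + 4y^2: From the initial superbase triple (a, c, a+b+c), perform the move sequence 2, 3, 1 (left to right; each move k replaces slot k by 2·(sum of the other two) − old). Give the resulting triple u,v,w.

start (5,4,13) = (f(1,0),f(0,1),f(1,1))
replace slot 2: 2·(5+13) − 4 = 32 → (5,32,13)
replace slot 3: 2·(5+32) − 13 = 61 → (5,32,61)
replace slot 1: 2·(32+61) − 5 = 181 → (181,32,61)

181,32,61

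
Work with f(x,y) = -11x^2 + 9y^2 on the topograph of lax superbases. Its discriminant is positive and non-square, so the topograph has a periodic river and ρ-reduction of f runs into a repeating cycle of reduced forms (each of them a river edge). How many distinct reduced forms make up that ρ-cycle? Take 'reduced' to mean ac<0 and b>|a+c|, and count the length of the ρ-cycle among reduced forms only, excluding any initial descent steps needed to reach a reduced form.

D = 396, ⌊√D⌋ = 19
descent: ρ → (9,18,-2)  [lands on river]
river: ρ → (-2,18,9)
ρ-cycle length = 2 (tail of 1 descent step not counted)

2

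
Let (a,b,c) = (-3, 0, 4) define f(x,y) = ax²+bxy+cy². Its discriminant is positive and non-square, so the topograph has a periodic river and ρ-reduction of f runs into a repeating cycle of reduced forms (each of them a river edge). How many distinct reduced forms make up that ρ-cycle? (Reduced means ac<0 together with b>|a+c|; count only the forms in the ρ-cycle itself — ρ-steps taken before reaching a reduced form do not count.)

D = 48, ⌊√D⌋ = 6
descent: ρ → (4,0,-3)
descent: ρ → (-3,6,1)  [lands on river]
river: ρ → (1,6,-3)
ρ-cycle length = 2 (tail of 2 descent steps not counted)

2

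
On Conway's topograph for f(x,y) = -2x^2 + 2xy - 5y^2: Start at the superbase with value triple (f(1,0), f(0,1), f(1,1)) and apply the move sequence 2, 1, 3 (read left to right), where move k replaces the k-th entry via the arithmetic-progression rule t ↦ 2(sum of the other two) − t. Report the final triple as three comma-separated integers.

start (-2,-5,-5) = (f(1,0),f(0,1),f(1,1))
replace slot 2: 2·((-2)+(-5)) − (-5) = -9 → (-2,-9,-5)
replace slot 1: 2·((-9)+(-5)) − (-2) = -26 → (-26,-9,-5)
replace slot 3: 2·((-26)+(-9)) − (-5) = -65 → (-26,-9,-65)

-26,-9,-65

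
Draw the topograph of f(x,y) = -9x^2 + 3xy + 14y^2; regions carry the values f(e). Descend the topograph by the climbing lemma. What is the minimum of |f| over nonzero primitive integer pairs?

descent: ρ → (14,-3,-9)
descent: ρ → (-9,21,2)  [lands on river]
river: ρ → (2,19,-19)
river: ρ → (-19,19,2)
river: ρ → (2,21,-9)
river: ρ → (-9,15,8)
river: ρ → (8,17,-7)
river: ρ → (-7,11,14)
river: ρ → (14,17,-4)
river: ρ → (-4,15,18)
river: ρ → (18,21,-1)
river: ρ → (-1,21,18)
river: ρ → (18,15,-4)
river: ρ → (-4,17,14)
river: ρ → (14,11,-7)
river: ρ → (-7,17,8)
river: ρ → (8,15,-9)
closes: descent 2, river 16
min |a| on river = 1

1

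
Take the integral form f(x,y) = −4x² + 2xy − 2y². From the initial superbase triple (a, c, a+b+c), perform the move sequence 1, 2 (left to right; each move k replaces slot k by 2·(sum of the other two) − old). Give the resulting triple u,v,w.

start (-4,-2,-4) = (f(1,0),f(0,1),f(1,1))
replace slot 1: 2·((-2)+(-4)) − (-4) = -8 → (-8,-2,-4)
replace slot 2: 2·((-8)+(-4)) − (-2) = -22 → (-8,-22,-4)

-8,-22,-4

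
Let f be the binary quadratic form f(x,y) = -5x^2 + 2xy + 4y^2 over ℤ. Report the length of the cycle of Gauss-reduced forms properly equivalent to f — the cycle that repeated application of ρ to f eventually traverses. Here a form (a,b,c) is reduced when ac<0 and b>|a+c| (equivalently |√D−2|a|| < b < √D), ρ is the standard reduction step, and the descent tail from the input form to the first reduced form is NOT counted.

D = 84, ⌊√D⌋ = 9
river: ρ → (4,6,-3)
river: ρ → (-3,6,4)
river: ρ → (4,2,-5)
river: ρ → (-5,8,1)
river: ρ → (1,8,-5)
river: ρ → (-5,2,4)
ρ-cycle length = 6 (tail of 0 descent steps not counted)

6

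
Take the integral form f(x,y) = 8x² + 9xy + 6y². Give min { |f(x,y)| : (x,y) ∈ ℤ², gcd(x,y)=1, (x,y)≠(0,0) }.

translate: b→-7 (≡9 mod 16), so (8,9,6)→(8,-7,5)
flip: (8,-7,5)→(5,7,8)
translate: b→-3 (≡7 mod 10), so (5,7,8)→(5,-3,6)
reduced (well bottom): (5,-3,6) with a≤c, −a<b≤a
well minimum = a = 5

5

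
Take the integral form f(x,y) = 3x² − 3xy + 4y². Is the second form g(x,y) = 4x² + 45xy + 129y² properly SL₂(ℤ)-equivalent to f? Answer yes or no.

D₁ = -39, D₂ = -39
f: translate: b→3 (≡-3 mod 6), so (3,-3,4)→(3,3,4)
f: reduced (well bottom): (3,3,4) with a≤c, −a<b≤a
g: translate: b→-3 (≡45 mod 8), so (4,45,129)→(4,-3,3)
g: flip: (4,-3,3)→(3,3,4)
g: reduced (well bottom): (3,3,4) with a≤c, −a<b≤a
reduced forms (3, 3, 4) vs (3, 3, 4) ⇒ equivalent

yes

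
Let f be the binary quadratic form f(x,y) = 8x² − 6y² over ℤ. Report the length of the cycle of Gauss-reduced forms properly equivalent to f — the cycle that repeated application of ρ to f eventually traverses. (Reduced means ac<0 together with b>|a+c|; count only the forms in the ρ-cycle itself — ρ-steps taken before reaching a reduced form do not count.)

D = 192, ⌊√D⌋ = 13
descent: ρ → (-6,12,2)  [lands on river]
river: ρ → (2,12,-6)
ρ-cycle length = 2 (tail of 1 descent step not counted)

2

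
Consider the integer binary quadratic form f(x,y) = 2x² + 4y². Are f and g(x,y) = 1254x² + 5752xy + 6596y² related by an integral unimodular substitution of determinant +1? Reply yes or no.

D₁ = -32, D₂ = -32
f: reduced (well bottom): (2,0,4) with a≤c, −a<b≤a
g: translate: b→736 (≡5752 mod 2508), so (1254,5752,6596)→(1254,736,108)
g: flip: (1254,736,108)→(108,-736,1254)
g: translate: b→-88 (≡-736 mod 216), so (108,-736,1254)→(108,-88,18)
g: flip: (108,-88,18)→(18,88,108)
g: translate: b→16 (≡88 mod 36), so (18,88,108)→(18,16,4)
g: flip: (18,16,4)→(4,-16,18)
g: translate: b→0 (≡-16 mod 8), so (4,-16,18)→(4,0,2)
g: flip: (4,0,2)→(2,0,4)
g: reduced (well bottom): (2,0,4) with a≤c, −a<b≤a
reduced forms (2, 0, 4) vs (2, 0, 4) ⇒ equivalent

yes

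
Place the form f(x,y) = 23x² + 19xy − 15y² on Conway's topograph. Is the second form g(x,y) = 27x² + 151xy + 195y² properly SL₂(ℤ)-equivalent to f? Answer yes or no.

D₁ = 1741, D₂ = 1741
river cycle of f (length 42): (-15, 41, 1), (1, 41, -15), (-15, 19, 23), (23, 27, -11), (-11, 39, 5), (5, 41, -3), (-3, 37, 31), (31, 25, -9), (-9, 29, 25), (25, 21, -13), … (32 more)
river cycle of g (length 42): (-15, 41, 1), (1, 41, -15), (-15, 19, 23), (23, 27, -11), (-11, 39, 5), (5, 41, -3), (-3, 37, 31), (31, 25, -9), (-9, 29, 25), (25, 21, -13), … (32 more)
cycles coincide ⇒ equivalent

yes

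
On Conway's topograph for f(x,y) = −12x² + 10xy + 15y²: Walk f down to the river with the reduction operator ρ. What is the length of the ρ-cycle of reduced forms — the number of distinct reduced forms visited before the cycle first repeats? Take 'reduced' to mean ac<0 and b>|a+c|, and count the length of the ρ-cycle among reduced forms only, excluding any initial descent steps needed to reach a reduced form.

D = 820, ⌊√D⌋ = 28
river: ρ → (15,20,-7)
river: ρ → (-7,22,12)
river: ρ → (12,26,-3)
river: ρ → (-3,28,3)
river: ρ → (3,26,-12)
river: ρ → (-12,22,7)
river: ρ → (7,20,-15)
river: ρ → (-15,10,12)
river: ρ → (12,14,-13)
river: ρ → (-13,12,13)
river: ρ → (13,14,-12)
river: ρ → (-12,10,15)
ρ-cycle length = 12 (tail of 0 descent steps not counted)

12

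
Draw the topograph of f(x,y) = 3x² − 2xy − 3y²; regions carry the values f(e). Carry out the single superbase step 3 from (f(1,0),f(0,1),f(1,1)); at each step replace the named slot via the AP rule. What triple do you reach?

start (3,-3,-2) = (f(1,0),f(0,1),f(1,1))
replace slot 3: 2·(3+(-3)) − (-2) = 2 → (3,-3,2)

3,-3,2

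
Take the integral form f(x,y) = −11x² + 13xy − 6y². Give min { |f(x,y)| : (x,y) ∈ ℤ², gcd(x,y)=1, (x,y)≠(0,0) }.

translate: b→9 (≡-13 mod 22), so (11,-13,6)→(11,9,4)
flip: (11,9,4)→(4,-9,11)
translate: b→-1 (≡-9 mod 8), so (4,-9,11)→(4,-1,6)
reduced (well bottom): (4,-1,6) with a≤c, −a<b≤a
well minimum |f| = |-4| = 4 (negative-definite)

4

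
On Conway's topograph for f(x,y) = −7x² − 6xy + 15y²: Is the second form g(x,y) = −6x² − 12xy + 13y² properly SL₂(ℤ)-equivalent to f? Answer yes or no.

D₁ = 456, D₂ = 456
river cycle of f (length 6): (-7, 8, 14), (14, 20, -1), (-1, 20, 14), (14, 8, -7), (-7, 20, 2), (2, 20, -7)
river cycle of g (length 10): (13, 12, -6), (-6, 12, 13), (13, 14, -5), (-5, 16, 10), (10, 4, -11), (-11, 18, 3), (3, 18, -11), (-11, 4, 10), (10, 16, -5), (-5, 14, 13)
cycles differ ⇒ inequivalent

no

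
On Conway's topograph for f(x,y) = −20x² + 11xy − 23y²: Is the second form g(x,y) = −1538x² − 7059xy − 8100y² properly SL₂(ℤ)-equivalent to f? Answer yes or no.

D₁ = -1719, D₂ = -1719
f is negative-definite; reduce −f:
−f: reduced (well bottom): (20,-11,23) with a≤c, −a<b≤a
flip sign back: reduced form of f is (-20,11,-23)
g is negative-definite; reduce −g:
−g: translate: b→907 (≡7059 mod 3076), so (1538,7059,8100)→(1538,907,134)
−g: flip: (1538,907,134)→(134,-907,1538)
−g: translate: b→-103 (≡-907 mod 268), so (134,-907,1538)→(134,-103,23)
−g: flip: (134,-103,23)→(23,103,134)
−g: translate: b→11 (≡103 mod 46), so (23,103,134)→(23,11,20)
−g: flip: (23,11,20)→(20,-11,23)
−g: reduced (well bottom): (20,-11,23) with a≤c, −a<b≤a
flip sign back: reduced form of g is (-20,11,-23)
reduced forms (-20, 11, -23) vs (-20, 11, -23) ⇒ equivalent

yes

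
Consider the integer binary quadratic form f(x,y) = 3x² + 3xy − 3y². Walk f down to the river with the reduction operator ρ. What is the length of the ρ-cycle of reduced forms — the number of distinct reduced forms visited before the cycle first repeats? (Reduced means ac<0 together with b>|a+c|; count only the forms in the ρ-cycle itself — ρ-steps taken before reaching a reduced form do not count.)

D = 45, ⌊√D⌋ = 6
river: ρ → (-3,3,3)
river: ρ → (3,3,-3)
ρ-cycle length = 2 (tail of 0 descent steps not counted)

2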